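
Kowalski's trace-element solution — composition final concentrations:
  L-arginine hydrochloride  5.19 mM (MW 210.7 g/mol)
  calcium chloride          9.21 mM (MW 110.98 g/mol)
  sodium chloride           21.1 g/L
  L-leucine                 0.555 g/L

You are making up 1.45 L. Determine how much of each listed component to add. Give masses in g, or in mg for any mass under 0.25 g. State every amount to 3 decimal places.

Scale factor relative to 1 L: 1.45.
L-arginine hydrochloride: 5.19 mmol/L × 210.7 g/mol × 1.45 L ÷ 1000 = 1.586 g
calcium chloride: 9.21 mmol/L × 110.98 g/mol × 1.45 L ÷ 1000 = 1.482 g
sodium chloride: 21.1 g/L × 1.45 L = 30.595 g
L-leucine: 0.555 g/L × 1.45 L = 0.805 g

L-arginine hydrochloride 1.586 g; calcium chloride 1.482 g; sodium chloride 30.595 g; L-leucine 0.805 g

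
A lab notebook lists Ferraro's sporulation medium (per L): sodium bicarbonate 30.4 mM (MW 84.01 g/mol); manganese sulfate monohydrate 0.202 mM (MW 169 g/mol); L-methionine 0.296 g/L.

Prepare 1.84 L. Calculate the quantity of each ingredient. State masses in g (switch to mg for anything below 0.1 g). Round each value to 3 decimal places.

sodium bicarbonate 4.699 g; manganese sulfate monohydrate 62.814 mg; L-methionine 0.545 g

Scale factor relative to 1 L: 1.84.
sodium bicarbonate: 30.4 mmol/L × 84.01 g/mol × 1.84 L ÷ 1000 = 4.699 g
manganese sulfate monohydrate: 0.202 mmol/L × 169 mg/mmol × 1.84 L = 62.814 mg
L-methionine: 0.296 g/L × 1.84 L = 0.545 g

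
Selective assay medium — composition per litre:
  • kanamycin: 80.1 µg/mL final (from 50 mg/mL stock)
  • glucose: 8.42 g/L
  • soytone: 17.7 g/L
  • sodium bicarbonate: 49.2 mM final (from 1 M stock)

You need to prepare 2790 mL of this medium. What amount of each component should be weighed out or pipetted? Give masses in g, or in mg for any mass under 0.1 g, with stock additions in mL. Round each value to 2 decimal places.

kanamycin 4.47 mL; glucose 23.49 g; soytone 49.38 g; sodium bicarbonate 137.27 mL

Working volume: 2790 mL = 2.79 L.
kanamycin: C1V1 = C2V2 → 80.1 µg/mL × 2790 mL ÷ 50000 µg/mL = 4.47 mL
glucose: 8.42 g/L × 2.79 L = 23.49 g
soytone: 17.7 g/L × 2.79 L = 49.38 g
sodium bicarbonate: V = C2·V2/C1 = 49.2 mM × 2790 mL ÷ 1000 mM = 137.27 mL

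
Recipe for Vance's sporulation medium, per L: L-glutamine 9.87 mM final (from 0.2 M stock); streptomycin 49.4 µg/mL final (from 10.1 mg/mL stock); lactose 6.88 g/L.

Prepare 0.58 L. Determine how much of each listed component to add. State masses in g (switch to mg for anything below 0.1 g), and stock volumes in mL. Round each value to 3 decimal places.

L-glutamine 28.623 mL; streptomycin 2.837 mL; lactose 3.990 g

Working volume: 0.58 L.
L-glutamine: C1V1 = C2V2 → 9.87 mM × 580 mL ÷ 200 mM = 28.623 mL
streptomycin: dilute stock: 49.4 µg/mL × 580 mL ÷ 10100 µg/mL = 2.837 mL
lactose: 6.88 g/L × 0.58 L = 3.990 g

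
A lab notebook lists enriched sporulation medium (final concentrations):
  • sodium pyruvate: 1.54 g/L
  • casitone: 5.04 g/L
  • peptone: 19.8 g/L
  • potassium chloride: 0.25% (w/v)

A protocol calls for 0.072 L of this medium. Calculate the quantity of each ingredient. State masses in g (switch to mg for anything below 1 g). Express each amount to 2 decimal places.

sodium pyruvate 110.88 mg; casitone 362.88 mg; peptone 1.43 g; potassium chloride 180.00 mg

Scale factor relative to 1 L: 0.072.
sodium pyruvate: 1.54 g/L × 0.072 L = 0.11088 g = 110.88 mg
casitone: 5.04 g/L × 0.072 L = 0.36288 g = 362.88 mg
peptone: 19.8 g/L × 0.072 L = 1.43 g
potassium chloride: 0.25 g per 100 mL × 72 mL ÷ 100 = 0.18 g = 180.00 mg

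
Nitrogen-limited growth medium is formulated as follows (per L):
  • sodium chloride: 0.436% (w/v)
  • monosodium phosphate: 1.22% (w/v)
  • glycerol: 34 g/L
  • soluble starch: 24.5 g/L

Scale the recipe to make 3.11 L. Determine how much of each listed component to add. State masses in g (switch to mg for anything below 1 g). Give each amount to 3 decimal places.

sodium chloride 13.560 g; monosodium phosphate 37.942 g; glycerol 105.740 g; soluble starch 76.195 g

Scale factor relative to 1 L: 3.11.
sodium chloride: 0.436% w/v = 4.36 g/L → 4.36 × 3.11 L = 13.560 g
monosodium phosphate: 1.22% w/v = 12.2 g/L → 12.2 × 3.11 L = 37.942 g
glycerol: 34 g/L × 3.11 L = 105.740 g
soluble starch: 24.5 g/L × 3.11 L = 76.195 g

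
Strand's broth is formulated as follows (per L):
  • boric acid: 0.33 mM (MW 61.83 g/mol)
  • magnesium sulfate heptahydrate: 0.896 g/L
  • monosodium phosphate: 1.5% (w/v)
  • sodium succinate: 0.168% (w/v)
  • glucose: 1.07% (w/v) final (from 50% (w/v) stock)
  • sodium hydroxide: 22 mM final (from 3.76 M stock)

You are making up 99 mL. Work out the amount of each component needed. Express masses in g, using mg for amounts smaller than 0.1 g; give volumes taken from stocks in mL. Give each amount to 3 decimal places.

Target volume = 99 mL = 0.099 L.
boric acid: 0.33 mmol/L × 61.83 mg/mmol × 0.099 L = 2.020 mg
magnesium sulfate heptahydrate: 0.896 g/L × 0.099 L = 0.088704 g = 88.704 mg
monosodium phosphate: 1.5% w/v = 15 g/L → 15 × 0.099 L = 1.485 g
sodium succinate: 0.168% w/v = 1.68 g/L → 1.68 × 0.099 L = 0.166 g
glucose: V = C2·V2/C1 = 1.07% ÷ 50% × 99 mL = 2.119 mL
sodium hydroxide: C1V1 = C2V2 → 22 mM × 99 mL ÷ 3760 mM = 0.579 mL

boric acid 2.020 mg; magnesium sulfate heptahydrate 88.704 mg; monosodium phosphate 1.485 g; sodium succinate 0.166 g; glucose 2.119 mL; sodium hydroxide 0.579 mL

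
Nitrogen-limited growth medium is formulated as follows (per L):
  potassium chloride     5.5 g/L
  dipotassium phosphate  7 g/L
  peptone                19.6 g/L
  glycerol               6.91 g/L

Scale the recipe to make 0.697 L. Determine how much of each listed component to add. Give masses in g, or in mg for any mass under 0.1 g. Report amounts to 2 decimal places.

Working volume: 0.697 L.
potassium chloride: 5.5 g/L × 0.697 L = 3.83 g
dipotassium phosphate: 7 g/L × 0.697 L = 4.88 g
peptone: 19.6 g/L × 0.697 L = 13.66 g
glycerol: 6.91 g/L × 0.697 L = 4.82 g

potassium chloride 3.83 g; dipotassium phosphate 4.88 g; peptone 13.66 g; glycerol 4.82 g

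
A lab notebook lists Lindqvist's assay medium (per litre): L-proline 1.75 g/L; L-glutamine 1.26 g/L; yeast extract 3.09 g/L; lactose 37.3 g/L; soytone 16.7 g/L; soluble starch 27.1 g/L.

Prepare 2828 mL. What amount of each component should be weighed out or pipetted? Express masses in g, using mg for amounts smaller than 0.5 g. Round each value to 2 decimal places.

L-proline 4.95 g; L-glutamine 3.56 g; yeast extract 8.74 g; lactose 105.48 g; soytone 47.23 g; soluble starch 76.64 g

Working volume: 2828 mL = 2.828 L.
L-proline: 1.75 g/L × 2.828 L = 4.95 g
L-glutamine: 1.26 g/L × 2.828 L = 3.56 g
yeast extract: 3.09 g/L × 2.828 L = 8.74 g
lactose: 37.3 g/L × 2.828 L = 105.48 g
soytone: 16.7 g/L × 2.828 L = 47.23 g
soluble starch: 27.1 g/L × 2.828 L = 76.64 g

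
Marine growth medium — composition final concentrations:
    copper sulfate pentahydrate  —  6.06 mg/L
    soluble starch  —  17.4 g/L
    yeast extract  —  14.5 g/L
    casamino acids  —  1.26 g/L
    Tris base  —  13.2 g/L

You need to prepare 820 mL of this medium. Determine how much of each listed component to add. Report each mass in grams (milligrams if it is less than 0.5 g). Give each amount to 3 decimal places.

copper sulfate pentahydrate 4.969 mg; soluble starch 14.268 g; yeast extract 11.890 g; casamino acids 1.033 g; Tris base 10.824 g

Scale factor relative to 1 L: 0.82.
copper sulfate pentahydrate: 6.06 mg/L × 0.82 L = 4.969 mg
soluble starch: 17.4 g/L × 0.82 L = 14.268 g
yeast extract: 14.5 g/L × 0.82 L = 11.890 g
casamino acids: 1.26 g/L × 0.82 L = 1.033 g
Tris base: 13.2 g/L × 0.82 L = 10.824 g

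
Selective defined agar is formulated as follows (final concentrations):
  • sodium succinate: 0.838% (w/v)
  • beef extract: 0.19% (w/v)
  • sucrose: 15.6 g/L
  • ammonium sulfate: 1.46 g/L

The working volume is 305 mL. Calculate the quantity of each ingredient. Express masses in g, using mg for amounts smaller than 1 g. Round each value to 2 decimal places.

Working volume: 305 mL = 0.305 L.
sodium succinate: 0.838% w/v = 8.38 g/L → 8.38 × 0.305 L = 2.56 g
beef extract: 0.19% w/v = 1.9 g/L → 1.9 × 0.305 L = 0.5795 g = 579.50 mg
sucrose: 15.6 g/L × 0.305 L = 4.76 g
ammonium sulfate: 1.46 g/L × 0.305 L = 0.4453 g = 445.30 mg

sodium succinate 2.56 g; beef extract 579.50 mg; sucrose 4.76 g; ammonium sulfate 445.30 mg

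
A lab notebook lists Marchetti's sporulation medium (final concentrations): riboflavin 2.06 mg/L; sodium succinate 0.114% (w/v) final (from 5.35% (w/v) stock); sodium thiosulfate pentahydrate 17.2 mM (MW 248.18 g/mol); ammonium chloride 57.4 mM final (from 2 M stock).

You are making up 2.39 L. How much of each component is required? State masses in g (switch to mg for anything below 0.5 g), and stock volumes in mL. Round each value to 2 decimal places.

Scale factor relative to 1 L: 2.39.
riboflavin: 2.06 mg/L × 2.39 L = 4.92 mg
sodium succinate: dilute stock: 0.114% ÷ 5.35% × 2390 mL = 50.93 mL
sodium thiosulfate pentahydrate: 17.2 mmol/L × 248.18 g/mol × 2.39 L ÷ 1000 = 10.20 g
ammonium chloride: V = C2·V2/C1 = 57.4 mM × 2390 mL ÷ 2000 mM = 68.59 mL

riboflavin 4.92 mg; sodium succinate 50.93 mL; sodium thiosulfate pentahydrate 10.20 g; ammonium chloride 68.59 mL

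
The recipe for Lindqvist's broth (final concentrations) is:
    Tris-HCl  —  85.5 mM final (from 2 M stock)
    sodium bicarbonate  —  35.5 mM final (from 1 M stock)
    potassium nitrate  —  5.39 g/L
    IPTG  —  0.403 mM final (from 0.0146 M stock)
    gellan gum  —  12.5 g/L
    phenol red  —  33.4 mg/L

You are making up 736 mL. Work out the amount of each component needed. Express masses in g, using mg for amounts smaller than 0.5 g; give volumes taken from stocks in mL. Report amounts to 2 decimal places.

Working volume: 736 mL = 0.736 L.
Tris-HCl: C1V1 = C2V2 → 85.5 mM × 736 mL ÷ 2000 mM = 31.46 mL
sodium bicarbonate: dilute stock: 35.5 mM × 736 mL ÷ 1000 mM = 26.13 mL
potassium nitrate: 5.39 g/L × 0.736 L = 3.97 g
IPTG: dilute stock: 0.403 mM × 736 mL ÷ 14.6 mM = 20.32 mL
gellan gum: 12.5 g/L × 0.736 L = 9.20 g
phenol red: 33.4 mg/L × 0.736 L = 24.58 mg

Tris-HCl 31.46 mL; sodium bicarbonate 26.13 mL; potassium nitrate 3.97 g; IPTG 20.32 mL; gellan gum 9.20 g; phenol red 24.58 mg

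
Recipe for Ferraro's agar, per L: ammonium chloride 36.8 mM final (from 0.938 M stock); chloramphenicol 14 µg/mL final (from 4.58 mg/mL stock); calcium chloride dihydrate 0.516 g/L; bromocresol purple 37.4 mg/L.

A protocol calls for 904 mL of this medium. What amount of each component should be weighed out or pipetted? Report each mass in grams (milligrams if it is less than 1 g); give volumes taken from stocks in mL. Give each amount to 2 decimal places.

ammonium chloride 35.47 mL; chloramphenicol 2.76 mL; calcium chloride dihydrate 466.46 mg; bromocresol purple 33.81 mg

Scale factor relative to 1 L: 0.904.
ammonium chloride: V = C2·V2/C1 = 36.8 mM × 904 mL ÷ 938 mM = 35.47 mL
chloramphenicol: C1V1 = C2V2 → 14 µg/mL × 904 mL ÷ 4580 µg/mL = 2.76 mL
calcium chloride dihydrate: 0.516 g/L × 0.904 L = 0.466464 g = 466.46 mg
bromocresol purple: 37.4 mg/L × 0.904 L = 33.81 mg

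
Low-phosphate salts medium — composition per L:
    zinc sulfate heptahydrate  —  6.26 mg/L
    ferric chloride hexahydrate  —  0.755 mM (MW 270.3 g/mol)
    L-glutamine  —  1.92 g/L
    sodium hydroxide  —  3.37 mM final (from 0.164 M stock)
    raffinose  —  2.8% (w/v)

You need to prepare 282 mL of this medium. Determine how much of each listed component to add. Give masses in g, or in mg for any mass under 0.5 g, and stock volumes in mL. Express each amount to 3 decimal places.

Target volume = 282 mL = 0.282 L.
zinc sulfate heptahydrate: 6.26 mg/L × 0.282 L = 1.765 mg
ferric chloride hexahydrate: 0.755 mmol/L × 270.3 mg/mmol × 0.282 L = 57.550 mg
L-glutamine: 1.92 g/L × 0.282 L = 0.541 g
sodium hydroxide: C1V1 = C2V2 → 3.37 mM × 282 mL ÷ 164 mM = 5.795 mL
raffinose: 2.8 g per 100 mL × 282 mL ÷ 100 = 7.896 g

zinc sulfate heptahydrate 1.765 mg; ferric chloride hexahydrate 57.550 mg; L-glutamine 0.541 g; sodium hydroxide 5.795 mL; raffinose 7.896 g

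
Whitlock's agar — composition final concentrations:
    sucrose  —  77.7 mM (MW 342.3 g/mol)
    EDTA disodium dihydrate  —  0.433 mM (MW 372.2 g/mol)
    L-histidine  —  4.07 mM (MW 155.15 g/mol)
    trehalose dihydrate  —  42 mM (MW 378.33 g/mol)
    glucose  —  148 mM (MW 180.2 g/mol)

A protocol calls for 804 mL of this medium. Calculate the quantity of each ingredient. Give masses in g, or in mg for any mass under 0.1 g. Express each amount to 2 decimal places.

Working volume: 804 mL = 0.804 L.
sucrose: 77.7 mmol/L × 342.3 g/mol × 0.804 L ÷ 1000 = 21.38 g
EDTA disodium dihydrate: 0.433 mmol/L × 372.2 g/mol × 0.804 L ÷ 1000 = 0.13 g
L-histidine: 4.07 mmol/L × 155.15 g/mol × 0.804 L ÷ 1000 = 0.51 g
trehalose dihydrate: 42 mmol/L × 378.33 g/mol × 0.804 L ÷ 1000 = 12.78 g
glucose: 148 mmol/L × 180.2 g/mol × 0.804 L ÷ 1000 = 21.44 g

sucrose 21.38 g; EDTA disodium dihydrate 0.13 g; L-histidine 0.51 g; trehalose dihydrate 12.78 g; glucose 21.44 g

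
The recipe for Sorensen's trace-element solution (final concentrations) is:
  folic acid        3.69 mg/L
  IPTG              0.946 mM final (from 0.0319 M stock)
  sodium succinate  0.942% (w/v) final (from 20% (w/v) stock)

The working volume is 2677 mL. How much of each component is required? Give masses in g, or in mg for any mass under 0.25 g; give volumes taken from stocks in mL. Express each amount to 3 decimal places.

Target volume = 2677 mL = 2.677 L.
folic acid: 3.69 mg/L × 2.677 L = 9.878 mg
IPTG: V = C2·V2/C1 = 0.946 mM × 2677 mL ÷ 31.9 mM = 79.387 mL
sodium succinate: dilute stock: 0.942% ÷ 20% × 2677 mL = 126.087 mL

folic acid 9.878 mg; IPTG 79.387 mL; sodium succinate 126.087 mL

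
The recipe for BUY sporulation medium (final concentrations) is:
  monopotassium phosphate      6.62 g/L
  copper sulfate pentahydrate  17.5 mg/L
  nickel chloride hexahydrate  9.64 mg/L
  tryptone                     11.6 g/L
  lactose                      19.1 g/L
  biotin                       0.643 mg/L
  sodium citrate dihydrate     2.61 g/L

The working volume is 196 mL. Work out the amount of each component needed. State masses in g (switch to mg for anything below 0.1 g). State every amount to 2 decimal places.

Target volume = 196 mL = 0.196 L.
monopotassium phosphate: 6.62 g/L × 0.196 L = 1.30 g
copper sulfate pentahydrate: 17.5 mg/L × 0.196 L = 3.43 mg
nickel chloride hexahydrate: 9.64 mg/L × 0.196 L = 1.89 mg
tryptone: 11.6 g/L × 0.196 L = 2.27 g
lactose: 19.1 g/L × 0.196 L = 3.74 g
biotin: 0.643 mg/L × 0.196 L = 0.13 mg
sodium citrate dihydrate: 2.61 g/L × 0.196 L = 0.51 g

monopotassium phosphate 1.30 g; copper sulfate pentahydrate 3.43 mg; nickel chloride hexahydrate 1.89 mg; tryptone 2.27 g; lactose 3.74 g; biotin 0.13 mg; sodium citrate dihydrate 0.51 g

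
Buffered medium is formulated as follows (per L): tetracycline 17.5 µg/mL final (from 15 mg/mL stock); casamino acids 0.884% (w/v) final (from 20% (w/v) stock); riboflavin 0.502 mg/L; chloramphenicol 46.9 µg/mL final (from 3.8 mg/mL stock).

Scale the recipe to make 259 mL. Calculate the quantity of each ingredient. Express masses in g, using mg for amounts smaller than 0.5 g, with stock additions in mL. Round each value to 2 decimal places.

Scale factor relative to 1 L: 0.259.
tetracycline: C1V1 = C2V2 → 17.5 µg/mL × 259 mL ÷ 15000 µg/mL = 0.30 mL
casamino acids: dilute stock: 0.884% ÷ 20% × 259 mL = 11.45 mL
riboflavin: 0.502 mg/L × 0.259 L = 0.13 mg
chloramphenicol: V = C2·V2/C1 = 46.9 µg/mL × 259 mL ÷ 3800 µg/mL = 3.20 mL

tetracycline 0.30 mL; casamino acids 11.45 mL; riboflavin 0.13 mg; chloramphenicol 3.20 mL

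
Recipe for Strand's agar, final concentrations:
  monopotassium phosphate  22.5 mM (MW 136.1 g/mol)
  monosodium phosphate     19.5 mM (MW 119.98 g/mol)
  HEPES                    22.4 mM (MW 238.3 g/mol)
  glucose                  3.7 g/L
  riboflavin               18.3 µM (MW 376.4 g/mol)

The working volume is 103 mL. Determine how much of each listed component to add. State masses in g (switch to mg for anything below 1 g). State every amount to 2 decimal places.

monopotassium phosphate 315.41 mg; monosodium phosphate 240.98 mg; HEPES 549.81 mg; glucose 381.10 mg; riboflavin 0.71 mg

Scale factor relative to 1 L: 0.103.
monopotassium phosphate: 22.5 mmol/L × 136.1 mg/mmol × 0.103 L = 315.41 mg
monosodium phosphate: 19.5 mmol/L × 119.98 mg/mmol × 0.103 L = 240.98 mg
HEPES: 22.4 mmol/L × 238.3 mg/mmol × 0.103 L = 549.81 mg
glucose: 3.7 g/L × 0.103 L = 0.3811 g = 381.10 mg
riboflavin: 18.3 µmol/L × 376.4 g/mol × 0.103 L ÷ 1000 = 0.71 mg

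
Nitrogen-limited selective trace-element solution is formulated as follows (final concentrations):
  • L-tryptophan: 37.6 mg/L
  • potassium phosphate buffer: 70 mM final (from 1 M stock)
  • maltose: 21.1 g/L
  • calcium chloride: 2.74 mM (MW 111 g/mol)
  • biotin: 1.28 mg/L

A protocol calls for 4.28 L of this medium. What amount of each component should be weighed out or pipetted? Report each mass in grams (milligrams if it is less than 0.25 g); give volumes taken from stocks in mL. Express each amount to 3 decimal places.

Scale factor relative to 1 L: 4.28.
L-tryptophan: 37.6 mg/L × 4.28 L = 160.928 mg
potassium phosphate buffer: V = C2·V2/C1 = 70 mM × 4280 mL ÷ 1000 mM = 299.600 mL
maltose: 21.1 g/L × 4.28 L = 90.308 g
calcium chloride: 2.74 mmol/L × 111 g/mol × 4.28 L ÷ 1000 = 1.302 g
biotin: 1.28 mg/L × 4.28 L = 5.478 mg

L-tryptophan 160.928 mg; potassium phosphate buffer 299.600 mL; maltose 90.308 g; calcium chloride 1.302 g; biotin 5.478 mg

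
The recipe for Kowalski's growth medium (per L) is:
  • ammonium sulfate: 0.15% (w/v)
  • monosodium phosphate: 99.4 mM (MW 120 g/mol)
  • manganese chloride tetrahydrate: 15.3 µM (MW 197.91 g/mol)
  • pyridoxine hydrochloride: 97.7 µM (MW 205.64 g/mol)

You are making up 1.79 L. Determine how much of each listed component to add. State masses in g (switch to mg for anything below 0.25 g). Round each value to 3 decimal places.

Working volume: 1.79 L.
ammonium sulfate: 0.15% w/v = 1.5 g/L → 1.5 × 1.79 L = 2.685 g
monosodium phosphate: 99.4 mmol/L × 120 g/mol × 1.79 L ÷ 1000 = 21.351 g
manganese chloride tetrahydrate: 15.3 µmol/L × 197.91 g/mol × 1.79 L ÷ 1000 = 5.420 mg
pyridoxine hydrochloride: 97.7 µmol/L × 205.64 g/mol × 1.79 L ÷ 1000 = 35.963 mg

ammonium sulfate 2.685 g; monosodium phosphate 21.351 g; manganese chloride tetrahydrate 5.420 mg; pyridoxine hydrochloride 35.963 mg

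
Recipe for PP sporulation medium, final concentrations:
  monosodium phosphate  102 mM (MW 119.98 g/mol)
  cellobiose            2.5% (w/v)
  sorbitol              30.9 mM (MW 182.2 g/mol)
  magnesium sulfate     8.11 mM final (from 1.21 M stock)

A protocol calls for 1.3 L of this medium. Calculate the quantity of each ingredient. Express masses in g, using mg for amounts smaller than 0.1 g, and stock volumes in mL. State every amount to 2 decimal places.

Scale factor relative to 1 L: 1.3.
monosodium phosphate: 102 mmol/L × 119.98 g/mol × 1.3 L ÷ 1000 = 15.91 g
cellobiose: 2.5 g per 100 mL × 1300 mL ÷ 100 = 32.50 g
sorbitol: 30.9 mmol/L × 182.2 g/mol × 1.3 L ÷ 1000 = 7.32 g
magnesium sulfate: V = C2·V2/C1 = 8.11 mM × 1300 mL ÷ 1210 mM = 8.71 mL

monosodium phosphate 15.91 g; cellobiose 32.50 g; sorbitol 7.32 g; magnesium sulfate 8.71 mL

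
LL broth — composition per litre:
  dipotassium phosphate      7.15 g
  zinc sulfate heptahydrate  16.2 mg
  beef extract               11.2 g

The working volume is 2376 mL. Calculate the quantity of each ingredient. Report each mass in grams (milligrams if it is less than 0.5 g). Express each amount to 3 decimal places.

dipotassium phosphate 16.988 g; zinc sulfate heptahydrate 38.491 mg; beef extract 26.611 g

Scale factor = 2376 mL / 1000 mL = 2.376.
dipotassium phosphate: 7.15 g × (2376 mL / 1000 mL) = 16.988 g
zinc sulfate heptahydrate: 16.2 mg × (2376 mL / 1000 mL) = 38.491 mg
beef extract: 11.2 g × (2376 mL / 1000 mL) = 26.611 g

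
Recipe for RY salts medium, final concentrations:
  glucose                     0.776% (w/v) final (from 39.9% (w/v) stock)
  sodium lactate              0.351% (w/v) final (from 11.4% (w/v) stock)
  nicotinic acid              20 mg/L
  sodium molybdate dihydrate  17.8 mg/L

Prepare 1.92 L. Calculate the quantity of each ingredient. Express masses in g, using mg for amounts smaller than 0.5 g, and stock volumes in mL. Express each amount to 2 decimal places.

Working volume: 1.92 L.
glucose: dilute stock: 0.776% ÷ 39.9% × 1920 mL = 37.34 mL
sodium lactate: dilute stock: 0.351% ÷ 11.4% × 1920 mL = 59.12 mL
nicotinic acid: 20 mg/L × 1.92 L = 38.40 mg
sodium molybdate dihydrate: 17.8 mg/L × 1.92 L = 34.18 mg

glucose 37.34 mL; sodium lactate 59.12 mL; nicotinic acid 38.40 mg; sodium molybdate dihydrate 34.18 mg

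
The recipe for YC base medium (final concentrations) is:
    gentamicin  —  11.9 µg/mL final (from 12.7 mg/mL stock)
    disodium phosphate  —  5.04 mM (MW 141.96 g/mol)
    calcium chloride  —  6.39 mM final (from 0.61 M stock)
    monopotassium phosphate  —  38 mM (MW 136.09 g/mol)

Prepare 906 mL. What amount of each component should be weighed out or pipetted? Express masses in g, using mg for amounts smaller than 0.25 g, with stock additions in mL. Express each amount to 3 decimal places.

gentamicin 0.849 mL; disodium phosphate 0.648 g; calcium chloride 9.491 mL; monopotassium phosphate 4.685 g

Working volume: 906 mL = 0.906 L.
gentamicin: C1V1 = C2V2 → 11.9 µg/mL × 906 mL ÷ 12700 µg/mL = 0.849 mL
disodium phosphate: 5.04 mmol/L × 141.96 g/mol × 0.906 L ÷ 1000 = 0.648 g
calcium chloride: C1V1 = C2V2 → 6.39 mM × 906 mL ÷ 610 mM = 9.491 mL
monopotassium phosphate: 38 mmol/L × 136.09 g/mol × 0.906 L ÷ 1000 = 4.685 g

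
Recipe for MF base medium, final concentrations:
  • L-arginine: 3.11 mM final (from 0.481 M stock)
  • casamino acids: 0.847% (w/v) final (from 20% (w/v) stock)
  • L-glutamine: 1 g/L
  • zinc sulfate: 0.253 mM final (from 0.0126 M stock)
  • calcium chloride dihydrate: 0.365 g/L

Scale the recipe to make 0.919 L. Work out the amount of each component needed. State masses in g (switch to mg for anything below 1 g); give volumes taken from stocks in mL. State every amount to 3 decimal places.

L-arginine 5.942 mL; casamino acids 38.920 mL; L-glutamine 919.000 mg; zinc sulfate 18.453 mL; calcium chloride dihydrate 335.435 mg

Scale factor relative to 1 L: 0.919.
L-arginine: dilute stock: 3.11 mM × 919 mL ÷ 481 mM = 5.942 mL
casamino acids: C1V1 = C2V2 → 0.847% ÷ 20% × 919 mL = 38.920 mL
L-glutamine: 1 g/L × 0.919 L = 0.919 g = 919.000 mg
zinc sulfate: V = C2·V2/C1 = 0.253 mM × 919 mL ÷ 12.6 mM = 18.453 mL
calcium chloride dihydrate: 0.365 g/L × 0.919 L = 0.335435 g = 335.435 mg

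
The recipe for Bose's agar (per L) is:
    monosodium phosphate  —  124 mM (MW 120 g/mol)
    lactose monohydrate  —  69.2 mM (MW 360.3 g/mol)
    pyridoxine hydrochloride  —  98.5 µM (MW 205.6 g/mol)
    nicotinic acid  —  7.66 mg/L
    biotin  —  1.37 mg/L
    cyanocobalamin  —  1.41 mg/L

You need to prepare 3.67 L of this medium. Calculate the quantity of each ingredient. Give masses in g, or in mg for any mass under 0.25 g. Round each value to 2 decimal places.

Working volume: 3.67 L.
monosodium phosphate: 124 mmol/L × 120 g/mol × 3.67 L ÷ 1000 = 54.61 g
lactose monohydrate: 69.2 mmol/L × 360.3 g/mol × 3.67 L ÷ 1000 = 91.50 g
pyridoxine hydrochloride: 98.5 µmol/L × 205.6 g/mol × 3.67 L ÷ 1000 = 74.32 mg
nicotinic acid: 7.66 mg/L × 3.67 L = 28.11 mg
biotin: 1.37 mg/L × 3.67 L = 5.03 mg
cyanocobalamin: 1.41 mg/L × 3.67 L = 5.17 mg

monosodium phosphate 54.61 g; lactose monohydrate 91.50 g; pyridoxine hydrochloride 74.32 mg; nicotinic acid 28.11 mg; biotin 5.03 mg; cyanocobalamin 5.17 mg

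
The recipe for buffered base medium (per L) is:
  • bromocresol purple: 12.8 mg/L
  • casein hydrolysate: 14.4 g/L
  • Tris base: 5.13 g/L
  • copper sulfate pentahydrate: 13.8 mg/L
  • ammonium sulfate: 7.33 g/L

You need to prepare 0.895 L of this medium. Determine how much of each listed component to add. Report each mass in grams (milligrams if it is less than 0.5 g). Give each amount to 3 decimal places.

bromocresol purple 11.456 mg; casein hydrolysate 12.888 g; Tris base 4.591 g; copper sulfate pentahydrate 12.351 mg; ammonium sulfate 6.560 g

Scale factor relative to 1 L: 0.895.
bromocresol purple: 12.8 mg/L × 0.895 L = 11.456 mg
casein hydrolysate: 14.4 g/L × 0.895 L = 12.888 g
Tris base: 5.13 g/L × 0.895 L = 4.591 g
copper sulfate pentahydrate: 13.8 mg/L × 0.895 L = 12.351 mg
ammonium sulfate: 7.33 g/L × 0.895 L = 6.560 g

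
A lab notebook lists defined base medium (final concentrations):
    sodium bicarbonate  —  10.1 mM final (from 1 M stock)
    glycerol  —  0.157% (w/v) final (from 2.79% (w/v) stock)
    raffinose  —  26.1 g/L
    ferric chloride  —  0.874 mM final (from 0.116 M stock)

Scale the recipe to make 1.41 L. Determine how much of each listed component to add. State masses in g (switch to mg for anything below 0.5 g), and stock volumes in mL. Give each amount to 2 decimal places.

sodium bicarbonate 14.24 mL; glycerol 79.34 mL; raffinose 36.80 g; ferric chloride 10.62 mL

Scale factor relative to 1 L: 1.41.
sodium bicarbonate: dilute stock: 10.1 mM × 1410 mL ÷ 1000 mM = 14.24 mL
glycerol: C1V1 = C2V2 → 0.157% ÷ 2.79% × 1410 mL = 79.34 mL
raffinose: 26.1 g/L × 1.41 L = 36.80 g
ferric chloride: dilute stock: 0.874 mM × 1410 mL ÷ 116 mM = 10.62 mL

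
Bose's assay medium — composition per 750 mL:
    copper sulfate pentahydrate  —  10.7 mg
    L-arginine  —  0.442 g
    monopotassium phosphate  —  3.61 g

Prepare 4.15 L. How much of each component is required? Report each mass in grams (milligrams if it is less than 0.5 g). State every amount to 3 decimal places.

copper sulfate pentahydrate 59.207 mg; L-arginine 2.446 g; monopotassium phosphate 19.975 g

Scale factor = 4150 mL / 750 mL = 5.53333.
copper sulfate pentahydrate: 10.7 mg × (4150 mL / 750 mL) = 59.207 mg
L-arginine: 0.442 g × (4150 mL / 750 mL) = 2.446 g
monopotassium phosphate: 3.61 g × (4150 mL / 750 mL) = 19.975 g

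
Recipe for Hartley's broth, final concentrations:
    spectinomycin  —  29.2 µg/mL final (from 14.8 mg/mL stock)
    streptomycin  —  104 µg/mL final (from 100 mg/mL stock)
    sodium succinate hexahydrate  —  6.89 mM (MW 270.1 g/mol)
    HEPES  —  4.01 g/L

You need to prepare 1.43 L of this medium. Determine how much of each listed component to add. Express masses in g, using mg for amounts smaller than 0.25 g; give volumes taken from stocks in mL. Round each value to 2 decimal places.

Scale factor relative to 1 L: 1.43.
spectinomycin: dilute stock: 29.2 µg/mL × 1430 mL ÷ 14800 µg/mL = 2.82 mL
streptomycin: V = C2·V2/C1 = 104 µg/mL × 1430 mL ÷ 100000 µg/mL = 1.49 mL
sodium succinate hexahydrate: 6.89 mmol/L × 270.1 g/mol × 1.43 L ÷ 1000 = 2.66 g
HEPES: 4.01 g/L × 1.43 L = 5.73 g

spectinomycin 2.82 mL; streptomycin 1.49 mL; sodium succinate hexahydrate 2.66 g; HEPES 5.73 g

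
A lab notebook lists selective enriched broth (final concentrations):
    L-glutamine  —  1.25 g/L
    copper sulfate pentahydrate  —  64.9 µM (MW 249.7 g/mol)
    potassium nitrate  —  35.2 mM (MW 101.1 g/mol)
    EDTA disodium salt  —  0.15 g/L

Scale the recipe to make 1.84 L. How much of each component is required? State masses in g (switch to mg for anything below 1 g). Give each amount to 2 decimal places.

L-glutamine 2.30 g; copper sulfate pentahydrate 29.82 mg; potassium nitrate 6.55 g; EDTA disodium salt 276.00 mg

Scale factor relative to 1 L: 1.84.
L-glutamine: 1.25 g/L × 1.84 L = 2.30 g
copper sulfate pentahydrate: 64.9 µmol/L × 249.7 g/mol × 1.84 L ÷ 1000 = 29.82 mg
potassium nitrate: 35.2 mmol/L × 101.1 g/mol × 1.84 L ÷ 1000 = 6.55 g
EDTA disodium salt: 0.15 g/L × 1.84 L = 0.276 g = 276.00 mg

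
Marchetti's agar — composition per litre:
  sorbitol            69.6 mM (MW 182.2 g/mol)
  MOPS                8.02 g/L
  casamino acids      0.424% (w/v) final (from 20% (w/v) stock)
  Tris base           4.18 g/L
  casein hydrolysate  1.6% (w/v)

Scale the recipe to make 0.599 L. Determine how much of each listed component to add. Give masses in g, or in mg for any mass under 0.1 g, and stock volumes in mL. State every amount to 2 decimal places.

sorbitol 7.60 g; MOPS 4.80 g; casamino acids 12.70 mL; Tris base 2.50 g; casein hydrolysate 9.58 g

Scale factor relative to 1 L: 0.599.
sorbitol: 69.6 mmol/L × 182.2 g/mol × 0.599 L ÷ 1000 = 7.60 g
MOPS: 8.02 g/L × 0.599 L = 4.80 g
casamino acids: V = C2·V2/C1 = 0.424% ÷ 20% × 599 mL = 12.70 mL
Tris base: 4.18 g/L × 0.599 L = 2.50 g
casein hydrolysate: 1.6% w/v = 16 g/L → 16 × 0.599 L = 9.58 g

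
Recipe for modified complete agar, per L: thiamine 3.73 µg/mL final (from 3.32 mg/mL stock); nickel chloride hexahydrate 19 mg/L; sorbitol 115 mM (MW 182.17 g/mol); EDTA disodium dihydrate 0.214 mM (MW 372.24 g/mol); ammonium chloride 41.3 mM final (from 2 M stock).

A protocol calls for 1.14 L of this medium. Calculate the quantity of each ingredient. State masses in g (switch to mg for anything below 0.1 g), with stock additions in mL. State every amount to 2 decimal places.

Working volume: 1.14 L.
thiamine: C1V1 = C2V2 → 3.73 µg/mL × 1140 mL ÷ 3320 µg/mL = 1.28 mL
nickel chloride hexahydrate: 19 mg/L × 1.14 L = 21.66 mg
sorbitol: 115 mmol/L × 182.17 g/mol × 1.14 L ÷ 1000 = 23.88 g
EDTA disodium dihydrate: 0.214 mmol/L × 372.24 mg/mmol × 1.14 L = 90.81 mg
ammonium chloride: C1V1 = C2V2 → 41.3 mM × 1140 mL ÷ 2000 mM = 23.54 mL

thiamine 1.28 mL; nickel chloride hexahydrate 21.66 mg; sorbitol 23.88 g; EDTA disodium dihydrate 90.81 mg; ammonium chloride 23.54 mL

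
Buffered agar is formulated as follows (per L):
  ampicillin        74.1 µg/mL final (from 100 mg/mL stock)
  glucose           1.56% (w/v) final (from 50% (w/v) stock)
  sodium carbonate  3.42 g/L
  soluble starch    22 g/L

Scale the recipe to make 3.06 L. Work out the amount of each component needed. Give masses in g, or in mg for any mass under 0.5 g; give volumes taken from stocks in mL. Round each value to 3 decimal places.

ampicillin 2.267 mL; glucose 95.472 mL; sodium carbonate 10.465 g; soluble starch 67.320 g

Working volume: 3.06 L.
ampicillin: dilute stock: 74.1 µg/mL × 3060 mL ÷ 100000 µg/mL = 2.267 mL
glucose: V = C2·V2/C1 = 1.56% ÷ 50% × 3060 mL = 95.472 mL
sodium carbonate: 3.42 g/L × 3.06 L = 10.465 g
soluble starch: 22 g/L × 3.06 L = 67.320 g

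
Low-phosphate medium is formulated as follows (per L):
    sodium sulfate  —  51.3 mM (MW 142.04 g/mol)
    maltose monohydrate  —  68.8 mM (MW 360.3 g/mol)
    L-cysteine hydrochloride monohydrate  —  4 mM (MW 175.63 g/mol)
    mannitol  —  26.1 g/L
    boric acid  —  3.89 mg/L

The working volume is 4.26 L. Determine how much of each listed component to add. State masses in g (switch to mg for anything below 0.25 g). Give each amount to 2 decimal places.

Scale factor relative to 1 L: 4.26.
sodium sulfate: 51.3 mmol/L × 142.04 g/mol × 4.26 L ÷ 1000 = 31.04 g
maltose monohydrate: 68.8 mmol/L × 360.3 g/mol × 4.26 L ÷ 1000 = 105.60 g
L-cysteine hydrochloride monohydrate: 4 mmol/L × 175.63 g/mol × 4.26 L ÷ 1000 = 2.99 g
mannitol: 26.1 g/L × 4.26 L = 111.19 g
boric acid: 3.89 mg/L × 4.26 L = 16.57 mg

sodium sulfate 31.04 g; maltose monohydrate 105.60 g; L-cysteine hydrochloride monohydrate 2.99 g; mannitol 111.19 g; boric acid 16.57 mg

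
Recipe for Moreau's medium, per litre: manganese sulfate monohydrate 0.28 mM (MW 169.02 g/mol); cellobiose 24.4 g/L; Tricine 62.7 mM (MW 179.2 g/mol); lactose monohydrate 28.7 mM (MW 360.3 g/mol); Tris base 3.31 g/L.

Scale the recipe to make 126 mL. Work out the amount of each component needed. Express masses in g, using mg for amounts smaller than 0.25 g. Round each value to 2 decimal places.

manganese sulfate monohydrate 5.96 mg; cellobiose 3.07 g; Tricine 1.42 g; lactose monohydrate 1.30 g; Tris base 0.42 g

Target volume = 126 mL = 0.126 L.
manganese sulfate monohydrate: 0.28 mmol/L × 169.02 mg/mmol × 0.126 L = 5.96 mg
cellobiose: 24.4 g/L × 0.126 L = 3.07 g
Tricine: 62.7 mmol/L × 179.2 g/mol × 0.126 L ÷ 1000 = 1.42 g
lactose monohydrate: 28.7 mmol/L × 360.3 g/mol × 0.126 L ÷ 1000 = 1.30 g
Tris base: 3.31 g/L × 0.126 L = 0.42 g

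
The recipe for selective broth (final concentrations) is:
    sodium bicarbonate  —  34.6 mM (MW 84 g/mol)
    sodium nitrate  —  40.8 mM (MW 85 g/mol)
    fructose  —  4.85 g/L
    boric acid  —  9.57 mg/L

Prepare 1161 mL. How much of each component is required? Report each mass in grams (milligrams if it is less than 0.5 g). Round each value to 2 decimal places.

sodium bicarbonate 3.37 g; sodium nitrate 4.03 g; fructose 5.63 g; boric acid 11.11 mg

Working volume: 1161 mL = 1.161 L.
sodium bicarbonate: 34.6 mmol/L × 84 g/mol × 1.161 L ÷ 1000 = 3.37 g
sodium nitrate: 40.8 mmol/L × 85 g/mol × 1.161 L ÷ 1000 = 4.03 g
fructose: 4.85 g/L × 1.161 L = 5.63 g
boric acid: 9.57 mg/L × 1.161 L = 11.11 mg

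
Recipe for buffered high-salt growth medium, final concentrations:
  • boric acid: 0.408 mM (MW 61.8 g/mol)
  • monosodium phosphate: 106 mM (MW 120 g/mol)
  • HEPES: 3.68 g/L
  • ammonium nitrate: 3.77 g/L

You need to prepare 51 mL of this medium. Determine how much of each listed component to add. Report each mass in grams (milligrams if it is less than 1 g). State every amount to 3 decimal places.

Working volume: 51 mL = 0.051 L.
boric acid: 0.408 mmol/L × 61.8 mg/mmol × 0.051 L = 1.286 mg
monosodium phosphate: 106 mmol/L × 120 mg/mmol × 0.051 L = 648.720 mg
HEPES: 3.68 g/L × 0.051 L = 0.18768 g = 187.680 mg
ammonium nitrate: 3.77 g/L × 0.051 L = 0.19227 g = 192.270 mg

boric acid 1.286 mg; monosodium phosphate 648.720 mg; HEPES 187.680 mg; ammonium nitrate 192.270 mg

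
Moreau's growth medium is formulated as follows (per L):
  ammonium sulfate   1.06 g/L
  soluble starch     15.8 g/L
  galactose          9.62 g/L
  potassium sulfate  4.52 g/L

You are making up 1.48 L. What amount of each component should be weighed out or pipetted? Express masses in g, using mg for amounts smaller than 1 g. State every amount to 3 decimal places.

Scale factor relative to 1 L: 1.48.
ammonium sulfate: 1.06 g/L × 1.48 L = 1.569 g
soluble starch: 15.8 g/L × 1.48 L = 23.384 g
galactose: 9.62 g/L × 1.48 L = 14.238 g
potassium sulfate: 4.52 g/L × 1.48 L = 6.690 g

ammonium sulfate 1.569 g; soluble starch 23.384 g; galactose 14.238 g; potassium sulfate 6.690 g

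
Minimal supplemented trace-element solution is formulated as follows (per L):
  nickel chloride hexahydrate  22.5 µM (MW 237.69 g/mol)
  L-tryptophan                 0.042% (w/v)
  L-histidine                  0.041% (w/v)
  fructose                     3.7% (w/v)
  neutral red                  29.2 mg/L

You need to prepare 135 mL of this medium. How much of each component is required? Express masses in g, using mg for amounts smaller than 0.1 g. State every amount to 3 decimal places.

nickel chloride hexahydrate 0.722 mg; L-tryptophan 56.700 mg; L-histidine 55.350 mg; fructose 4.995 g; neutral red 3.942 mg

Working volume: 135 mL = 0.135 L.
nickel chloride hexahydrate: 22.5 µmol/L × 237.69 g/mol × 0.135 L ÷ 1000 = 0.722 mg
L-tryptophan: 0.042 g per 100 mL × 135 mL ÷ 100 = 0.0567 g = 56.700 mg
L-histidine: 0.041 g per 100 mL × 135 mL ÷ 100 = 0.05535 g = 55.350 mg
fructose: 3.7 g per 100 mL × 135 mL ÷ 100 = 4.995 g
neutral red: 29.2 mg/L × 0.135 L = 3.942 mg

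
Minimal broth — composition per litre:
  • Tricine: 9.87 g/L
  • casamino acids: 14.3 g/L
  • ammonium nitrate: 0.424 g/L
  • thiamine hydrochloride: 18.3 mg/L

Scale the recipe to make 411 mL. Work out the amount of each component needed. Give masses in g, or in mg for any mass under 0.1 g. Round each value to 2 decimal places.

Working volume: 411 mL = 0.411 L.
Tricine: 9.87 g/L × 0.411 L = 4.06 g
casamino acids: 14.3 g/L × 0.411 L = 5.88 g
ammonium nitrate: 0.424 g/L × 0.411 L = 0.17 g
thiamine hydrochloride: 18.3 mg/L × 0.411 L = 7.52 mg

Tricine 4.06 g; casamino acids 5.88 g; ammonium nitrate 0.17 g; thiamine hydrochloride 7.52 mg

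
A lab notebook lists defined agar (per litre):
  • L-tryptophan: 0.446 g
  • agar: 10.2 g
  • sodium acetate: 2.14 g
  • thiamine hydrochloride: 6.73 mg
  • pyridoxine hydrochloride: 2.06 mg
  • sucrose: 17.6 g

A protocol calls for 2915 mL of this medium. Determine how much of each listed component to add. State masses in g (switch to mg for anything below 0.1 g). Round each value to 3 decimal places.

L-tryptophan 1.300 g; agar 29.733 g; sodium acetate 6.238 g; thiamine hydrochloride 19.618 mg; pyridoxine hydrochloride 6.005 mg; sucrose 51.304 g

Ratio of target to recipe volume: 2915 / 1000 = 2.915.
L-tryptophan: 0.446 g × (2915 mL / 1000 mL) = 1.300 g
agar: 10.2 g × (2915 mL / 1000 mL) = 29.733 g
sodium acetate: 2.14 g × (2915 mL / 1000 mL) = 6.238 g
thiamine hydrochloride: 6.73 mg × (2915 mL / 1000 mL) = 19.618 mg
pyridoxine hydrochloride: 2.06 mg × (2915 mL / 1000 mL) = 6.005 mg
sucrose: 17.6 g × (2915 mL / 1000 mL) = 51.304 g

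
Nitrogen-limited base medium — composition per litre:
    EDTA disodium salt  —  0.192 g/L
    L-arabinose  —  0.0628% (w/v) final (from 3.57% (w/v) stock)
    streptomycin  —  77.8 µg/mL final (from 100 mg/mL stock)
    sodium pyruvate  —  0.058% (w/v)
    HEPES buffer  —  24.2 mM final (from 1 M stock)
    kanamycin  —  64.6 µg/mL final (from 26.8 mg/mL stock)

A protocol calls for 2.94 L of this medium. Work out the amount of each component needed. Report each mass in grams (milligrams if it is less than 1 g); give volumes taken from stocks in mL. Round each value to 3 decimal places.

Working volume: 2.94 L.
EDTA disodium salt: 0.192 g/L × 2.94 L = 0.56448 g = 564.480 mg
L-arabinose: V = C2·V2/C1 = 0.0628% ÷ 3.57% × 2940 mL = 51.718 mL
streptomycin: dilute stock: 77.8 µg/mL × 2940 mL ÷ 100000 µg/mL = 2.287 mL
sodium pyruvate: 0.058% w/v = 0.58 g/L → 0.58 × 2.94 L = 1.705 g
HEPES buffer: V = C2·V2/C1 = 24.2 mM × 2940 mL ÷ 1000 mM = 71.148 mL
kanamycin: V = C2·V2/C1 = 64.6 µg/mL × 2940 mL ÷ 26800 µg/mL = 7.087 mL

EDTA disodium salt 564.480 mg; L-arabinose 51.718 mL; streptomycin 2.287 mL; sodium pyruvate 1.705 g; HEPES buffer 71.148 mL; kanamycin 7.087 mL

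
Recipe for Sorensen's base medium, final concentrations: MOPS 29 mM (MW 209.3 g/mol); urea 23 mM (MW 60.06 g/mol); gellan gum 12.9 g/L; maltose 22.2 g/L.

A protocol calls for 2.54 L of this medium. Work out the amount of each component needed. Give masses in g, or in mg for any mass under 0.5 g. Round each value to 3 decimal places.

MOPS 15.417 g; urea 3.509 g; gellan gum 32.766 g; maltose 56.388 g

Working volume: 2.54 L.
MOPS: 29 mmol/L × 209.3 g/mol × 2.54 L ÷ 1000 = 15.417 g
urea: 23 mmol/L × 60.06 g/mol × 2.54 L ÷ 1000 = 3.509 g
gellan gum: 12.9 g/L × 2.54 L = 32.766 g
maltose: 22.2 g/L × 2.54 L = 56.388 g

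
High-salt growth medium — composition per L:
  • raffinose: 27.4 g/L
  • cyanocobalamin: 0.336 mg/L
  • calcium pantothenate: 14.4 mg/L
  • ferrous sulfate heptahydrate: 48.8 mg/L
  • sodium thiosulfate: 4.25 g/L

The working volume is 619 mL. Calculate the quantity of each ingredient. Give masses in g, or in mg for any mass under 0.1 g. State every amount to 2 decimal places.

Scale factor relative to 1 L: 0.619.
raffinose: 27.4 g/L × 0.619 L = 16.96 g
cyanocobalamin: 0.336 mg/L × 0.619 L = 0.21 mg
calcium pantothenate: 14.4 mg/L × 0.619 L = 8.91 mg
ferrous sulfate heptahydrate: 48.8 mg/L × 0.619 L = 30.21 mg
sodium thiosulfate: 4.25 g/L × 0.619 L = 2.63 g

raffinose 16.96 g; cyanocobalamin 0.21 mg; calcium pantothenate 8.91 mg; ferrous sulfate heptahydrate 30.21 mg; sodium thiosulfate 2.63 g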